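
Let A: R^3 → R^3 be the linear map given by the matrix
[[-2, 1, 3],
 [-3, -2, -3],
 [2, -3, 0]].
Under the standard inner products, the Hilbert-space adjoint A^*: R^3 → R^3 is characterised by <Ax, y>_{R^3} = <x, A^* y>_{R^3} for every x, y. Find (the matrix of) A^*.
A^* = A^T =
[[-2, -3, 2],
 [1, -2, -3],
 [3, -3, 0]]

For real matrices with standard dot products, the defining identity <Ax, y> = <x, A^* y> gives (Ax)^T y = x^T (A^*) y, i.e. x^T A^T y = x^T (A^*) y. Since this holds for all x, y, we must have A^* = A^T. Therefore
A^* =
[[-2, -3, 2],
 [1, -2, -3],
 [3, -3, 0]].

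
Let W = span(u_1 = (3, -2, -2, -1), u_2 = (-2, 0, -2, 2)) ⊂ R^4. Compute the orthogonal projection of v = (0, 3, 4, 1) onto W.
proj_W(v) = (-69/50, 51/25, 93/25, -33/50)

Set up U = [u_1 | ... | u_2] ∈ R^(4×2). The projector onto W = col(U) is P = U (U^T U)^(-1) U^T.
Compute U^T U =
  [18, -4]
  [-4, 12],
and U^T v = (-15, -6).
Solve U^T U · c = U^T v for the coefficients: c = (-51/50, -21/25). The projection is proj_W(v) = U c.
Check: (v - proj_W(v)) · u_1 = 0  (should be 0).
Check: (v - proj_W(v)) · u_2 = 0  (should be 0).
Result: proj_W(v) = (-69/50, 51/25, 93/25, -33/50).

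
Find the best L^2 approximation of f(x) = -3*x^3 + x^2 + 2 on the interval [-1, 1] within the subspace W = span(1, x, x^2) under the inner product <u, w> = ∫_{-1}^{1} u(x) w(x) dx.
g(x) = x^2 - 9*x/5 + 2

The best approximation g ∈ W is the orthogonal projection of f onto W. Writing g = a_0 + a_1 x + a_2 x^2, the coefficients solve the normal equations G · a = b where
  G_{ij} = <φ_i, φ_j> and b_i = <f, φ_i>, with φ_0 = 1, φ_1 = x, φ_2 = x^2.
G =
  [2, 0, 2/3]
  [0, 2/3, 0]
  [2/3, 0, 2/5],
b = (14/3, -6/5, 26/15).
Solving gives a_0 = 2, a_1 = -9/5, a_2 = 1, so
  g(x) = x^2 - 9*x/5 + 2.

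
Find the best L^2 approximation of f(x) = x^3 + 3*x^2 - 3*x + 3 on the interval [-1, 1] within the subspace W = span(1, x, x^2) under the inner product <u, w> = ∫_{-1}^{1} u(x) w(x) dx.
g(x) = 3*x^2 - 12*x/5 + 3

The best approximation g ∈ W is the orthogonal projection of f onto W. Writing g = a_0 + a_1 x + a_2 x^2, the coefficients solve the normal equations G · a = b where
  G_{ij} = <φ_i, φ_j> and b_i = <f, φ_i>, with φ_0 = 1, φ_1 = x, φ_2 = x^2.
G =
  [2, 0, 2/3]
  [0, 2/3, 0]
  [2/3, 0, 2/5],
b = (8, -8/5, 16/5).
Solving gives a_0 = 3, a_1 = -12/5, a_2 = 3, so
  g(x) = 3*x^2 - 12*x/5 + 3.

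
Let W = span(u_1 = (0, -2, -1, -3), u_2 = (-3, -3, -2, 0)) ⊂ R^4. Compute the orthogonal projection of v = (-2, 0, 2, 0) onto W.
proj_W(v) = (-33/61, -3/61, -7/61, 45/61)

Set up U = [u_1 | ... | u_2] ∈ R^(4×2). The projector onto W = col(U) is P = U (U^T U)^(-1) U^T.
Compute U^T U =
  [14, 8]
  [8, 22],
and U^T v = (-2, 2).
Solve U^T U · c = U^T v for the coefficients: c = (-15/61, 11/61). The projection is proj_W(v) = U c.
Check: (v - proj_W(v)) · u_1 = 0  (should be 0).
Check: (v - proj_W(v)) · u_2 = 0  (should be 0).
Result: proj_W(v) = (-33/61, -3/61, -7/61, 45/61).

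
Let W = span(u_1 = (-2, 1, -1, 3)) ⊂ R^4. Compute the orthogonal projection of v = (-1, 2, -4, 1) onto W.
proj_W(v) = (-22/15, 11/15, -11/15, 11/5)

Set up U = [u_1 | ... | u_1] ∈ R^(4×1). The projector onto W = col(U) is P = U (U^T U)^(-1) U^T.
Compute U^T U =
  [15],
and U^T v = (11).
Solve U^T U · c = U^T v for the coefficients: c = (11/15). The projection is proj_W(v) = U c.
Check: (v - proj_W(v)) · u_1 = 0  (should be 0).
Result: proj_W(v) = (-22/15, 11/15, -11/15, 11/5).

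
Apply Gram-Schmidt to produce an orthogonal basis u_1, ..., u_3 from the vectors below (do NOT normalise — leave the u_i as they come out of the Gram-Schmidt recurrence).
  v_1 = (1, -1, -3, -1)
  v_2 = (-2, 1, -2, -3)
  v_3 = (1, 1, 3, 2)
Orthogonal basis:
  u_1 = (1, -1, -3, -1)
  u_2 = (-5/2, 3/2, -1/2, -5/2)
  u_3 = (2/3, 5/6, 0, -1/6)

Apply the Gram-Schmidt recurrence
  u_1 = v_1
  u_i = v_i − Σ_{j<i} ((v_i · u_j) / (u_j · u_j)) · u_j.

Step by step this gives:
  u_1 = (1, -1, -3, -1)
  u_2 = (-5/2, 3/2, -1/2, -5/2)
  u_3 = (2/3, 5/6, 0, -1/6)

Orthogonality check:
  u_2 · u_1 = 0 (should be 0)
  u_3 · u_1 = 0 (should be 0)
  u_3 · u_2 = 0 (should be 0)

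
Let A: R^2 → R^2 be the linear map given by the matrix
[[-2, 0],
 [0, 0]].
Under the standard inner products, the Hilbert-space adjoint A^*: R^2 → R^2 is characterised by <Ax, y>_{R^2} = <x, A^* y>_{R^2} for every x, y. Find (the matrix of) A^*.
A^* = A^T =
[[-2, 0],
 [0, 0]]

For real matrices with standard dot products, the defining identity <Ax, y> = <x, A^* y> gives (Ax)^T y = x^T (A^*) y, i.e. x^T A^T y = x^T (A^*) y. Since this holds for all x, y, we must have A^* = A^T. Therefore
A^* =
[[-2, 0],
 [0, 0]].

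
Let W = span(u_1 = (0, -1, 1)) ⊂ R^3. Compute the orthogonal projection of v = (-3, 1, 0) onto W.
proj_W(v) = (0, 1/2, -1/2)

Set up U = [u_1 | ... | u_1] ∈ R^(3×1). The projector onto W = col(U) is P = U (U^T U)^(-1) U^T.
Compute U^T U =
  [2],
and U^T v = (-1).
Solve U^T U · c = U^T v for the coefficients: c = (-1/2). The projection is proj_W(v) = U c.
Check: (v - proj_W(v)) · u_1 = 0  (should be 0).
Result: proj_W(v) = (0, 1/2, -1/2).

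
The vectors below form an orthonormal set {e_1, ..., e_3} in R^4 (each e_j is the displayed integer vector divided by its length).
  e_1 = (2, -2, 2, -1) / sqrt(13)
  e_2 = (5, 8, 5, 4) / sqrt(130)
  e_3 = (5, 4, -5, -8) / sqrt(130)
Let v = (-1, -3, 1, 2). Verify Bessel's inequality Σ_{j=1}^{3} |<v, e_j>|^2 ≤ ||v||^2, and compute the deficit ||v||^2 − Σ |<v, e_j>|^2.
Σ |<v, e_j>|^2 = 186/13; ||v||^2 = 15; deficit = 9/13

Write each e_j = u_j / sqrt(<u_j, u_j>) where u_j is the displayed integer vector. Then <v, e_j> = <v, u_j> / sqrt(<u_j, u_j>), so |<v, e_j>|^2 = <v, u_j>^2 / <u_j, u_j>.
Coefficients: <v, e_1> = 4/sqrt(13), <v, e_2> = -16/sqrt(130), <v, e_3> = -38/sqrt(130).
Square and sum: Σ |<v, e_j>|^2 = 186/13.
Compute ||v||^2 = v·v = 15.
Deficit = 15 − 186/13 = 9/13 ≥ 0, confirming Bessel's inequality. (The deficit equals ||v − Σ <v,e_j> e_j||^2, the squared distance from v to span{e_j}.)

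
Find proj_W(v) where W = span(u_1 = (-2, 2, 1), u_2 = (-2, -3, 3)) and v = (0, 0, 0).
proj_W(v) = (0, 0, 0)

Set up U = [u_1 | ... | u_2] ∈ R^(3×2). The projector onto W = col(U) is P = U (U^T U)^(-1) U^T.
Compute U^T U =
  [9, 1]
  [1, 22],
and U^T v = (0, 0).
Solve U^T U · c = U^T v for the coefficients: c = (0, 0). The projection is proj_W(v) = U c.
Check: (v - proj_W(v)) · u_1 = 0  (should be 0).
Check: (v - proj_W(v)) · u_2 = 0  (should be 0).
Result: proj_W(v) = (0, 0, 0).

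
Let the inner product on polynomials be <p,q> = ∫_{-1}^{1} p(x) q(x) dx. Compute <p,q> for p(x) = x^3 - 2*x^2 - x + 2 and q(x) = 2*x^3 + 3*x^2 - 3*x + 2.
<p,q> = 788/105

Expand the product: p(x)·q(x) = 2*x^6 - x^5 - 11*x^4 + 9*x^3 + 5*x^2 - 8*x + 4.
∫_{-1}^{1} of each monomial x^k gives [2/(k+1) if k even, 0 if k odd]. Integrating term-by-term (or equivalently evaluating the antiderivative F(x) = 2*x^7/7 - x^6/6 - 11*x^5/5 + 9*x^4/4 + 5*x^3/3 - 4*x^2 + 4*x at the endpoints):
  F(1) − F(−1) = 257/140 − (-2381/420) = 788/105.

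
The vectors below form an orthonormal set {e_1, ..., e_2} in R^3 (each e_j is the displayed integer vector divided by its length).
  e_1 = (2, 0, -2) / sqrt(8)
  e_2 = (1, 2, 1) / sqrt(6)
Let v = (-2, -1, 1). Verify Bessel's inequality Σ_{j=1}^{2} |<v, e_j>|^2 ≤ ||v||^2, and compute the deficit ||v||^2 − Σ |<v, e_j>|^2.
Σ |<v, e_j>|^2 = 6; ||v||^2 = 6; deficit = 0

Write each e_j = u_j / sqrt(<u_j, u_j>) where u_j is the displayed integer vector. Then <v, e_j> = <v, u_j> / sqrt(<u_j, u_j>), so |<v, e_j>|^2 = <v, u_j>^2 / <u_j, u_j>.
Coefficients: <v, e_1> = -6/sqrt(8), <v, e_2> = -3/sqrt(6).
Square and sum: Σ |<v, e_j>|^2 = 6.
Compute ||v||^2 = v·v = 6.
Deficit = 6 − 6 = 0 ≥ 0, confirming Bessel's inequality. (The deficit equals ||v − Σ <v,e_j> e_j||^2, the squared distance from v to span{e_j}.)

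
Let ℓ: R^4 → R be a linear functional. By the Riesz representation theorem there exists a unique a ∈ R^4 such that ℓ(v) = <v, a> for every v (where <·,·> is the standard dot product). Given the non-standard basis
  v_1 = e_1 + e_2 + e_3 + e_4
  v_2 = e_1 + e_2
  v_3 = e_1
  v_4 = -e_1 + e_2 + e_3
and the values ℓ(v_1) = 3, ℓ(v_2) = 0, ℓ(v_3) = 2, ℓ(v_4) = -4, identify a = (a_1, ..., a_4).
a = (2, -2, 0, 3)

Write a = (a_1, ..., a_4) in the standard basis. For each basis vector v_i, ℓ(v_i) = <v_i, a> is a linear equation in the a_j's. Collect the n equations into a matrix system V a = ℓ, where row i of V is v_i (expressed in the standard basis). Since V is invertible (lower-triangular with 1s on the diagonal, up to permutation), solve by back-substitution:
  V =
[[1, 1, 1, 1],
 [1, 1, 0, 0],
 [1, 0, 0, 0],
 [-1, 1, 1, 0]]
  V a = (3, 0, 2, -4)
Solving gives a = (2, -2, 0, 3).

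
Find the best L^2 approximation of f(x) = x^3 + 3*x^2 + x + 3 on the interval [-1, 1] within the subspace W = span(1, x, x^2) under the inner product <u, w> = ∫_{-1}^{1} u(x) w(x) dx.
g(x) = 3*x^2 + 8*x/5 + 3

The best approximation g ∈ W is the orthogonal projection of f onto W. Writing g = a_0 + a_1 x + a_2 x^2, the coefficients solve the normal equations G · a = b where
  G_{ij} = <φ_i, φ_j> and b_i = <f, φ_i>, with φ_0 = 1, φ_1 = x, φ_2 = x^2.
G =
  [2, 0, 2/3]
  [0, 2/3, 0]
  [2/3, 0, 2/5],
b = (8, 16/15, 16/5).
Solving gives a_0 = 3, a_1 = 8/5, a_2 = 3, so
  g(x) = 3*x^2 + 8*x/5 + 3.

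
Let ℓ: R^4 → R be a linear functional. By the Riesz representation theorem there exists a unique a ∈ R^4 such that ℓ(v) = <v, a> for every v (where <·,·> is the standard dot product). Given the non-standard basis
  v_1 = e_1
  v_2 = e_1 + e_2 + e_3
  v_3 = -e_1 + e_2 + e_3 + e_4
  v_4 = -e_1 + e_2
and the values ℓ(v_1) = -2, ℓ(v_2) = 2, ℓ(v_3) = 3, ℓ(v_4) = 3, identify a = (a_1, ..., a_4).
a = (-2, 1, 3, -3)

Write a = (a_1, ..., a_4) in the standard basis. For each basis vector v_i, ℓ(v_i) = <v_i, a> is a linear equation in the a_j's. Collect the n equations into a matrix system V a = ℓ, where row i of V is v_i (expressed in the standard basis). Since V is invertible (lower-triangular with 1s on the diagonal, up to permutation), solve by back-substitution:
  V =
[[1, 0, 0, 0],
 [1, 1, 1, 0],
 [-1, 1, 1, 1],
 [-1, 1, 0, 0]]
  V a = (-2, 2, 3, 3)
Solving gives a = (-2, 1, 3, -3).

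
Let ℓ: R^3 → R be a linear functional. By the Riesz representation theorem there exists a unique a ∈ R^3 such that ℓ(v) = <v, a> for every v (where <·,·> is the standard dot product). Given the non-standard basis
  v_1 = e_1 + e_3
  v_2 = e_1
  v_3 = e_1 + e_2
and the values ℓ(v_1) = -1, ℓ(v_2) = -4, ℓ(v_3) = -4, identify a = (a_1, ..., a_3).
a = (-4, 0, 3)

Write a = (a_1, ..., a_3) in the standard basis. For each basis vector v_i, ℓ(v_i) = <v_i, a> is a linear equation in the a_j's. Collect the n equations into a matrix system V a = ℓ, where row i of V is v_i (expressed in the standard basis). Since V is invertible (lower-triangular with 1s on the diagonal, up to permutation), solve by back-substitution:
  V =
[[1, 0, 1],
 [1, 0, 0],
 [1, 1, 0]]
  V a = (-1, -4, -4)
Solving gives a = (-4, 0, 3).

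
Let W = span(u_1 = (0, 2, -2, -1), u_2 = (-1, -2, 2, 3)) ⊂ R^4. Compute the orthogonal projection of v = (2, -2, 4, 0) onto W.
proj_W(v) = (42/41, -128/41, 128/41, -20/41)

Set up U = [u_1 | ... | u_2] ∈ R^(4×2). The projector onto W = col(U) is P = U (U^T U)^(-1) U^T.
Compute U^T U =
  [9, -11]
  [-11, 18],
and U^T v = (-12, 10).
Solve U^T U · c = U^T v for the coefficients: c = (-106/41, -42/41). The projection is proj_W(v) = U c.
Check: (v - proj_W(v)) · u_1 = 0  (should be 0).
Check: (v - proj_W(v)) · u_2 = 0  (should be 0).
Result: proj_W(v) = (42/41, -128/41, 128/41, -20/41).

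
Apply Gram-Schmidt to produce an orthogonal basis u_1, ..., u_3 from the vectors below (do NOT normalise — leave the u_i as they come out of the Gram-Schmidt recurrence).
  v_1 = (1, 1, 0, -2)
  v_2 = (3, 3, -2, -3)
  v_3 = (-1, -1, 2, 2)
Orthogonal basis:
  u_1 = (1, 1, 0, -2)
  u_2 = (1, 1, -2, 1)
  u_3 = (4/7, 4/7, 6/7, 4/7)

Apply the Gram-Schmidt recurrence
  u_1 = v_1
  u_i = v_i − Σ_{j<i} ((v_i · u_j) / (u_j · u_j)) · u_j.

Step by step this gives:
  u_1 = (1, 1, 0, -2)
  u_2 = (1, 1, -2, 1)
  u_3 = (4/7, 4/7, 6/7, 4/7)

Orthogonality check:
  u_2 · u_1 = 0 (should be 0)
  u_3 · u_1 = 0 (should be 0)
  u_3 · u_2 = 0 (should be 0)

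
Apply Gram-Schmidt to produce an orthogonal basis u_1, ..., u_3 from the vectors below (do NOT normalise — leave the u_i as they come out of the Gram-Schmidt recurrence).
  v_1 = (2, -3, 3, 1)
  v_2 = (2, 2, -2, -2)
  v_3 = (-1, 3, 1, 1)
Orthogonal basis:
  u_1 = (2, -3, 3, 1)
  u_2 = (66/23, 16/23, -16/23, -36/23)
  u_3 = (24/67, 152/67, 116/67, 60/67)

Apply the Gram-Schmidt recurrence
  u_1 = v_1
  u_i = v_i − Σ_{j<i} ((v_i · u_j) / (u_j · u_j)) · u_j.

Step by step this gives:
  u_1 = (2, -3, 3, 1)
  u_2 = (66/23, 16/23, -16/23, -36/23)
  u_3 = (24/67, 152/67, 116/67, 60/67)

Orthogonality check:
  u_2 · u_1 = 0 (should be 0)
  u_3 · u_1 = 0 (should be 0)
  u_3 · u_2 = 0 (should be 0)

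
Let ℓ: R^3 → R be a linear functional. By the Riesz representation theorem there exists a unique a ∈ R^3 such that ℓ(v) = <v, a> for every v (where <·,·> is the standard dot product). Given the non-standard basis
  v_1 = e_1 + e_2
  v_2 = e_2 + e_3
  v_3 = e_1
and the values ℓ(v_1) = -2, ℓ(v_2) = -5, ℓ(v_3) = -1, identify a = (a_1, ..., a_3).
a = (-1, -1, -4)

Write a = (a_1, ..., a_3) in the standard basis. For each basis vector v_i, ℓ(v_i) = <v_i, a> is a linear equation in the a_j's. Collect the n equations into a matrix system V a = ℓ, where row i of V is v_i (expressed in the standard basis). Since V is invertible (lower-triangular with 1s on the diagonal, up to permutation), solve by back-substitution:
  V =
[[1, 1, 0],
 [0, 1, 1],
 [1, 0, 0]]
  V a = (-2, -5, -1)
Solving gives a = (-1, -1, -4).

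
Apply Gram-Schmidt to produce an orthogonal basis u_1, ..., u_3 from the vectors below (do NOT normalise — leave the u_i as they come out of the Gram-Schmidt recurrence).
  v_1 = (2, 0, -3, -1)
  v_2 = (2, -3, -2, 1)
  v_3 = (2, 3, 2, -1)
Orthogonal basis:
  u_1 = (2, 0, -3, -1)
  u_2 = (5/7, -3, -1/14, 23/14)
  u_3 = (460/171, 40/57, 296/171, 32/171)

Apply the Gram-Schmidt recurrence
  u_1 = v_1
  u_i = v_i − Σ_{j<i} ((v_i · u_j) / (u_j · u_j)) · u_j.

Step by step this gives:
  u_1 = (2, 0, -3, -1)
  u_2 = (5/7, -3, -1/14, 23/14)
  u_3 = (460/171, 40/57, 296/171, 32/171)

Orthogonality check:
  u_2 · u_1 = 0 (should be 0)
  u_3 · u_1 = 0 (should be 0)
  u_3 · u_2 = 0 (should be 0)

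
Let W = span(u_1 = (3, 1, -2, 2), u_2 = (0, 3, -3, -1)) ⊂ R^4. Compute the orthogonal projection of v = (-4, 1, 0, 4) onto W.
proj_W(v) = (-150/293, -41/293, 91/293, -103/293)

Set up U = [u_1 | ... | u_2] ∈ R^(4×2). The projector onto W = col(U) is P = U (U^T U)^(-1) U^T.
Compute U^T U =
  [18, 7]
  [7, 19],
and U^T v = (-3, -1).
Solve U^T U · c = U^T v for the coefficients: c = (-50/293, 3/293). The projection is proj_W(v) = U c.
Check: (v - proj_W(v)) · u_1 = 0  (should be 0).
Check: (v - proj_W(v)) · u_2 = 0  (should be 0).
Result: proj_W(v) = (-150/293, -41/293, 91/293, -103/293).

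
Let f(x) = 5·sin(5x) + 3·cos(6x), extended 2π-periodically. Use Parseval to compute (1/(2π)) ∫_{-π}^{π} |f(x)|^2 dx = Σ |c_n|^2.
Σ |c_n|^2 = 17

Expand |f|^2 and use orthogonality of {sin(nx), cos(mx)} on [-π, π]:
  ∫_{-π}^{π} sin(nx)^2 dx = π, ∫ cos(mx)^2 dx = π, and cross terms integrate to 0.
So ∫_{-π}^{π} f(x)^2 dx = 5^2 · π + 3^2 · π = (25 + 9)π.
Divide by 2π: (25 + 9)/2 = 17.
By Parseval, this equals Σ |c_n|^2.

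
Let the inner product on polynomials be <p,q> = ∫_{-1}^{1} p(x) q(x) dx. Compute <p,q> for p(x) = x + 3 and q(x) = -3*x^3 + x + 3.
<p,q> = 262/15

Expand the product: p(x)·q(x) = -3*x^4 - 9*x^3 + x^2 + 6*x + 9.
∫_{-1}^{1} of each monomial x^k gives [2/(k+1) if k even, 0 if k odd]. Integrating term-by-term (or equivalently evaluating the antiderivative F(x) = -3*x^5/5 - 9*x^4/4 + x^3/3 + 3*x^2 + 9*x at the endpoints):
  F(1) − F(−1) = 569/60 − (-479/60) = 262/15.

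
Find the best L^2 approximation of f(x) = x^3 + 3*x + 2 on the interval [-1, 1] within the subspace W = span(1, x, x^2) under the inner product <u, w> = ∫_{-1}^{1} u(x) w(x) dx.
g(x) = 18*x/5 + 2

The best approximation g ∈ W is the orthogonal projection of f onto W. Writing g = a_0 + a_1 x + a_2 x^2, the coefficients solve the normal equations G · a = b where
  G_{ij} = <φ_i, φ_j> and b_i = <f, φ_i>, with φ_0 = 1, φ_1 = x, φ_2 = x^2.
G =
  [2, 0, 2/3]
  [0, 2/3, 0]
  [2/3, 0, 2/5],
b = (4, 12/5, 4/3).
Solving gives a_0 = 2, a_1 = 18/5, a_2 = 0, so
  g(x) = 18*x/5 + 2.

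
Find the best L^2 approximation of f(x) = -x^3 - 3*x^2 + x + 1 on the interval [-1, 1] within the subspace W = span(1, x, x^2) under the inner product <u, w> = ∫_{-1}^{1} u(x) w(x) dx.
g(x) = -3*x^2 + 2*x/5 + 1

The best approximation g ∈ W is the orthogonal projection of f onto W. Writing g = a_0 + a_1 x + a_2 x^2, the coefficients solve the normal equations G · a = b where
  G_{ij} = <φ_i, φ_j> and b_i = <f, φ_i>, with φ_0 = 1, φ_1 = x, φ_2 = x^2.
G =
  [2, 0, 2/3]
  [0, 2/3, 0]
  [2/3, 0, 2/5],
b = (0, 4/15, -8/15).
Solving gives a_0 = 1, a_1 = 2/5, a_2 = -3, so
  g(x) = -3*x^2 + 2*x/5 + 1.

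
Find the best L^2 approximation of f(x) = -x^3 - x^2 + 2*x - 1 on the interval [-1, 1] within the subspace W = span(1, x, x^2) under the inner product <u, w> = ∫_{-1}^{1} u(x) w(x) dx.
g(x) = -x^2 + 7*x/5 - 1

The best approximation g ∈ W is the orthogonal projection of f onto W. Writing g = a_0 + a_1 x + a_2 x^2, the coefficients solve the normal equations G · a = b where
  G_{ij} = <φ_i, φ_j> and b_i = <f, φ_i>, with φ_0 = 1, φ_1 = x, φ_2 = x^2.
G =
  [2, 0, 2/3]
  [0, 2/3, 0]
  [2/3, 0, 2/5],
b = (-8/3, 14/15, -16/15).
Solving gives a_0 = -1, a_1 = 7/5, a_2 = -1, so
  g(x) = -x^2 + 7*x/5 - 1.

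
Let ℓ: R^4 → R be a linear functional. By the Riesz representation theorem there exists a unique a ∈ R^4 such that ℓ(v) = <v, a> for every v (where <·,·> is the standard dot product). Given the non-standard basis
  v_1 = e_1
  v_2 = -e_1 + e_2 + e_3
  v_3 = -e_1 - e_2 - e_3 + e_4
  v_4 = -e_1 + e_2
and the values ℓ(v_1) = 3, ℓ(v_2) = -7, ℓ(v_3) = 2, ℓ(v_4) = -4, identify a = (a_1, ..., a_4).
a = (3, -1, -3, 1)

Write a = (a_1, ..., a_4) in the standard basis. For each basis vector v_i, ℓ(v_i) = <v_i, a> is a linear equation in the a_j's. Collect the n equations into a matrix system V a = ℓ, where row i of V is v_i (expressed in the standard basis). Since V is invertible (lower-triangular with 1s on the diagonal, up to permutation), solve by back-substitution:
  V =
[[1, 0, 0, 0],
 [-1, 1, 1, 0],
 [-1, -1, -1, 1],
 [-1, 1, 0, 0]]
  V a = (3, -7, 2, -4)
Solving gives a = (3, -1, -3, 1).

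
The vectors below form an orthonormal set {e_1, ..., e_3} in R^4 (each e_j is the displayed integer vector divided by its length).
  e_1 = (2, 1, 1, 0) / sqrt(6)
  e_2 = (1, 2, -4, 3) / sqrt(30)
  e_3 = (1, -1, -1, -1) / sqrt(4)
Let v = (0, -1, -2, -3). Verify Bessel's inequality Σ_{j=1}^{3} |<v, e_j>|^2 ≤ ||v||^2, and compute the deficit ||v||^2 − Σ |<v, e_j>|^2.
Σ |<v, e_j>|^2 = 54/5; ||v||^2 = 14; deficit = 16/5

Write each e_j = u_j / sqrt(<u_j, u_j>) where u_j is the displayed integer vector. Then <v, e_j> = <v, u_j> / sqrt(<u_j, u_j>), so |<v, e_j>|^2 = <v, u_j>^2 / <u_j, u_j>.
Coefficients: <v, e_1> = -3/sqrt(6), <v, e_2> = -3/sqrt(30), <v, e_3> = 6/sqrt(4).
Square and sum: Σ |<v, e_j>|^2 = 54/5.
Compute ||v||^2 = v·v = 14.
Deficit = 14 − 54/5 = 16/5 ≥ 0, confirming Bessel's inequality. (The deficit equals ||v − Σ <v,e_j> e_j||^2, the squared distance from v to span{e_j}.)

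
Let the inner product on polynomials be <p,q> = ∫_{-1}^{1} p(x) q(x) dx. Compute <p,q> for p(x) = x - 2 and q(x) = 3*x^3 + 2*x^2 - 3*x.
<p,q> = -52/15

Expand the product: p(x)·q(x) = 3*x^4 - 4*x^3 - 7*x^2 + 6*x.
∫_{-1}^{1} of each monomial x^k gives [2/(k+1) if k even, 0 if k odd]. Integrating term-by-term (or equivalently evaluating the antiderivative F(x) = 3*x^5/5 - x^4 - 7*x^3/3 + 3*x^2 at the endpoints):
  F(1) − F(−1) = 4/15 − (56/15) = -52/15.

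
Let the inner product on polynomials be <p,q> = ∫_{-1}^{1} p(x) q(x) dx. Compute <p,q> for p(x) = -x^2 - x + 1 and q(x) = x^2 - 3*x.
<p,q> = 34/15

Expand the product: p(x)·q(x) = -x^4 + 2*x^3 + 4*x^2 - 3*x.
∫_{-1}^{1} of each monomial x^k gives [2/(k+1) if k even, 0 if k odd]. Integrating term-by-term (or equivalently evaluating the antiderivative F(x) = -x^5/5 + x^4/2 + 4*x^3/3 - 3*x^2/2 at the endpoints):
  F(1) − F(−1) = 2/15 − (-32/15) = 34/15.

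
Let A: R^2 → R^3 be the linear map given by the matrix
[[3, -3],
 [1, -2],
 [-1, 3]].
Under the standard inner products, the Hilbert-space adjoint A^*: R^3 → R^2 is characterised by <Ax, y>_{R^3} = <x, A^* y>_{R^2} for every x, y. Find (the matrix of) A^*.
A^* = A^T =
[[3, 1, -1],
 [-3, -2, 3]]

For real matrices with standard dot products, the defining identity <Ax, y> = <x, A^* y> gives (Ax)^T y = x^T (A^*) y, i.e. x^T A^T y = x^T (A^*) y. Since this holds for all x, y, we must have A^* = A^T. Therefore
A^* =
[[3, 1, -1],
 [-3, -2, 3]].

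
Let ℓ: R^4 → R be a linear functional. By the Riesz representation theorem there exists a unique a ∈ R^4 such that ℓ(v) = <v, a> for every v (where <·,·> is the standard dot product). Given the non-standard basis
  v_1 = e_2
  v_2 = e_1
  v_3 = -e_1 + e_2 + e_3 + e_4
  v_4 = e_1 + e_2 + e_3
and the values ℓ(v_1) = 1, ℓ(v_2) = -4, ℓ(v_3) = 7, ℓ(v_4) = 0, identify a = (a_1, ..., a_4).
a = (-4, 1, 3, -1)

Write a = (a_1, ..., a_4) in the standard basis. For each basis vector v_i, ℓ(v_i) = <v_i, a> is a linear equation in the a_j's. Collect the n equations into a matrix system V a = ℓ, where row i of V is v_i (expressed in the standard basis). Since V is invertible (lower-triangular with 1s on the diagonal, up to permutation), solve by back-substitution:
  V =
[[0, 1, 0, 0],
 [1, 0, 0, 0],
 [-1, 1, 1, 1],
 [1, 1, 1, 0]]
  V a = (1, -4, 7, 0)
Solving gives a = (-4, 1, 3, -1).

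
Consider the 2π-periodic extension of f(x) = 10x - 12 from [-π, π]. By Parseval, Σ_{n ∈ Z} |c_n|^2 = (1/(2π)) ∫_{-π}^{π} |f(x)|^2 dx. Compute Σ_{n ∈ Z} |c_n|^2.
Σ |c_n|^2 = 100π^2/3 + 144

Expand and integrate term by term over [-π, π]:
  ∫ (10x)^2 dx = 100·(2π^3/3); ∫ 2·10·(-12)·x dx = 0 (odd integrand); ∫ (-12)^2 dx = 144·2π.
So (1/(2π)) ∫_{-π}^{π} (10x - 12)^2 dx = 100π^2/3 + 144 = 100π^2/3 + 144.
Parseval ⇒ Σ |c_n|^2 = 100π^2/3 + 144.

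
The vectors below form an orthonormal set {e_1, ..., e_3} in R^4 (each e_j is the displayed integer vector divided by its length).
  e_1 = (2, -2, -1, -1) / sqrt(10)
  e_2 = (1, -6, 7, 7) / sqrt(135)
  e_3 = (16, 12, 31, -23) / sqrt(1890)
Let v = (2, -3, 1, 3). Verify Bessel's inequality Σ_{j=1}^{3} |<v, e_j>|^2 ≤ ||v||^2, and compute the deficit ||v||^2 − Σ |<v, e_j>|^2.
Σ |<v, e_j>|^2 = 108/5; ||v||^2 = 23; deficit = 7/5

Write each e_j = u_j / sqrt(<u_j, u_j>) where u_j is the displayed integer vector. Then <v, e_j> = <v, u_j> / sqrt(<u_j, u_j>), so |<v, e_j>|^2 = <v, u_j>^2 / <u_j, u_j>.
Coefficients: <v, e_1> = 6/sqrt(10), <v, e_2> = 48/sqrt(135), <v, e_3> = -42/sqrt(1890).
Square and sum: Σ |<v, e_j>|^2 = 108/5.
Compute ||v||^2 = v·v = 23.
Deficit = 23 − 108/5 = 7/5 ≥ 0, confirming Bessel's inequality. (The deficit equals ||v − Σ <v,e_j> e_j||^2, the squared distance from v to span{e_j}.)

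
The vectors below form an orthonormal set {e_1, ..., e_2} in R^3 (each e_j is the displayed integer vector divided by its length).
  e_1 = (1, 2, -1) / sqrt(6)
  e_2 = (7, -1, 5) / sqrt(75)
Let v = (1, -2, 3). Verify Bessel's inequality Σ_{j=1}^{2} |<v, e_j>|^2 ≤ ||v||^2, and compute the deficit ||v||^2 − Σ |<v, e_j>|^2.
Σ |<v, e_j>|^2 = 342/25; ||v||^2 = 14; deficit = 8/25

Write each e_j = u_j / sqrt(<u_j, u_j>) where u_j is the displayed integer vector. Then <v, e_j> = <v, u_j> / sqrt(<u_j, u_j>), so |<v, e_j>|^2 = <v, u_j>^2 / <u_j, u_j>.
Coefficients: <v, e_1> = -6/sqrt(6), <v, e_2> = 24/sqrt(75).
Square and sum: Σ |<v, e_j>|^2 = 342/25.
Compute ||v||^2 = v·v = 14.
Deficit = 14 − 342/25 = 8/25 ≥ 0, confirming Bessel's inequality. (The deficit equals ||v − Σ <v,e_j> e_j||^2, the squared distance from v to span{e_j}.)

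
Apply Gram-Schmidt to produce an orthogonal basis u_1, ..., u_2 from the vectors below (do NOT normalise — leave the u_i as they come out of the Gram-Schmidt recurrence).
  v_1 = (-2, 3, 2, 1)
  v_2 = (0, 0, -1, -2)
Orthogonal basis:
  u_1 = (-2, 3, 2, 1)
  u_2 = (-4/9, 2/3, -5/9, -16/9)

Apply the Gram-Schmidt recurrence
  u_1 = v_1
  u_i = v_i − Σ_{j<i} ((v_i · u_j) / (u_j · u_j)) · u_j.

Step by step this gives:
  u_1 = (-2, 3, 2, 1)
  u_2 = (-4/9, 2/3, -5/9, -16/9)

Orthogonality check:
  u_2 · u_1 = 0 (should be 0)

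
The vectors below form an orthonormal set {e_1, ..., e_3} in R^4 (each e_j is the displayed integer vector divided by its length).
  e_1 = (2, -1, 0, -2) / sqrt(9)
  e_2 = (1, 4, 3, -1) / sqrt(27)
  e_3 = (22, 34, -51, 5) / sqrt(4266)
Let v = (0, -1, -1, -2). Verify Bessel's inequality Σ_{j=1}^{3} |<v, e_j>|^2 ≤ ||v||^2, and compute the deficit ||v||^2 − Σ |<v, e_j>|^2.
Σ |<v, e_j>|^2 = 587/158; ||v||^2 = 6; deficit = 361/158

Write each e_j = u_j / sqrt(<u_j, u_j>) where u_j is the displayed integer vector. Then <v, e_j> = <v, u_j> / sqrt(<u_j, u_j>), so |<v, e_j>|^2 = <v, u_j>^2 / <u_j, u_j>.
Coefficients: <v, e_1> = 5/sqrt(9), <v, e_2> = -5/sqrt(27), <v, e_3> = 7/sqrt(4266).
Square and sum: Σ |<v, e_j>|^2 = 587/158.
Compute ||v||^2 = v·v = 6.
Deficit = 6 − 587/158 = 361/158 ≥ 0, confirming Bessel's inequality. (The deficit equals ||v − Σ <v,e_j> e_j||^2, the squared distance from v to span{e_j}.)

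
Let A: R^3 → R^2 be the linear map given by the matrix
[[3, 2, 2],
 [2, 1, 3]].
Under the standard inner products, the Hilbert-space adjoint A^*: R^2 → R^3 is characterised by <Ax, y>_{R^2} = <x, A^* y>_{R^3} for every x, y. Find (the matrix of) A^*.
A^* = A^T =
[[3, 2],
 [2, 1],
 [2, 3]]

For real matrices with standard dot products, the defining identity <Ax, y> = <x, A^* y> gives (Ax)^T y = x^T (A^*) y, i.e. x^T A^T y = x^T (A^*) y. Since this holds for all x, y, we must have A^* = A^T. Therefore
A^* =
[[3, 2],
 [2, 1],
 [2, 3]].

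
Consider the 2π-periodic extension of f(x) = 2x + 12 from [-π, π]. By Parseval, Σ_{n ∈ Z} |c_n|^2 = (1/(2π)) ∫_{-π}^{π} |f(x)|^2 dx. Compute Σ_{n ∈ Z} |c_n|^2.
Σ |c_n|^2 = 4π^2/3 + 144

Expand and integrate term by term over [-π, π]:
  ∫ (2x)^2 dx = 4·(2π^3/3); ∫ 2·2·(12)·x dx = 0 (odd integrand); ∫ 12^2 dx = 144·2π.
So (1/(2π)) ∫_{-π}^{π} (2x + 12)^2 dx = 4π^2/3 + 144 = 4π^2/3 + 144.
Parseval ⇒ Σ |c_n|^2 = 4π^2/3 + 144.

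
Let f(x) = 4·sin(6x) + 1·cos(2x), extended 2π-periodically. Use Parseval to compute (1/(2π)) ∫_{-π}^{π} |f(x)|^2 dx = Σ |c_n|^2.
Σ |c_n|^2 = 17/2

Expand |f|^2 and use orthogonality of {sin(nx), cos(mx)} on [-π, π]:
  ∫_{-π}^{π} sin(nx)^2 dx = π, ∫ cos(mx)^2 dx = π, and cross terms integrate to 0.
So ∫_{-π}^{π} f(x)^2 dx = 4^2 · π + 1^2 · π = (16 + 1)π.
Divide by 2π: (16 + 1)/2 = 17/2.
By Parseval, this equals Σ |c_n|^2.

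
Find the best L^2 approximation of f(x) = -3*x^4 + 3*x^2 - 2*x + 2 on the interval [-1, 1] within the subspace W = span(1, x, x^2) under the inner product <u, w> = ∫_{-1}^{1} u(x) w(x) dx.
g(x) = 3*x^2/7 - 2*x + 79/35

The best approximation g ∈ W is the orthogonal projection of f onto W. Writing g = a_0 + a_1 x + a_2 x^2, the coefficients solve the normal equations G · a = b where
  G_{ij} = <φ_i, φ_j> and b_i = <f, φ_i>, with φ_0 = 1, φ_1 = x, φ_2 = x^2.
G =
  [2, 0, 2/3]
  [0, 2/3, 0]
  [2/3, 0, 2/5],
b = (24/5, -4/3, 176/105).
Solving gives a_0 = 79/35, a_1 = -2, a_2 = 3/7, so
  g(x) = 3*x^2/7 - 2*x + 79/35.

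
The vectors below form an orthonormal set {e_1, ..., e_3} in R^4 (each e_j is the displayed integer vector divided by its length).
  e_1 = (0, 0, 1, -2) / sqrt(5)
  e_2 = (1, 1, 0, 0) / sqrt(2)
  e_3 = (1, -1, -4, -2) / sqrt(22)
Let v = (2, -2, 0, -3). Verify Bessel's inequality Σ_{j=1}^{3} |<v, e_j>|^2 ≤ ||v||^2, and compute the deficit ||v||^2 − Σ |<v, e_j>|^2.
Σ |<v, e_j>|^2 = 646/55; ||v||^2 = 17; deficit = 289/55

Write each e_j = u_j / sqrt(<u_j, u_j>) where u_j is the displayed integer vector. Then <v, e_j> = <v, u_j> / sqrt(<u_j, u_j>), so |<v, e_j>|^2 = <v, u_j>^2 / <u_j, u_j>.
Coefficients: <v, e_1> = 6/sqrt(5), <v, e_2> = 0/sqrt(2), <v, e_3> = 10/sqrt(22).
Square and sum: Σ |<v, e_j>|^2 = 646/55.
Compute ||v||^2 = v·v = 17.
Deficit = 17 − 646/55 = 289/55 ≥ 0, confirming Bessel's inequality. (The deficit equals ||v − Σ <v,e_j> e_j||^2, the squared distance from v to span{e_j}.)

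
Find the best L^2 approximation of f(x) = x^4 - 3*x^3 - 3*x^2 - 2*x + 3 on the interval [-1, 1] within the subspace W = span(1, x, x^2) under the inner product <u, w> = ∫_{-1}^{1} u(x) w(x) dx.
g(x) = -15*x^2/7 - 19*x/5 + 102/35

The best approximation g ∈ W is the orthogonal projection of f onto W. Writing g = a_0 + a_1 x + a_2 x^2, the coefficients solve the normal equations G · a = b where
  G_{ij} = <φ_i, φ_j> and b_i = <f, φ_i>, with φ_0 = 1, φ_1 = x, φ_2 = x^2.
G =
  [2, 0, 2/3]
  [0, 2/3, 0]
  [2/3, 0, 2/5],
b = (22/5, -38/15, 38/35).
Solving gives a_0 = 102/35, a_1 = -19/5, a_2 = -15/7, so
  g(x) = -15*x^2/7 - 19*x/5 + 102/35.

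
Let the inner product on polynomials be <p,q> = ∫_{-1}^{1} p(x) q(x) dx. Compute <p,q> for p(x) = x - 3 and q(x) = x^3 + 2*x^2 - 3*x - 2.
<p,q> = 32/5

Expand the product: p(x)·q(x) = x^4 - x^3 - 9*x^2 + 7*x + 6.
∫_{-1}^{1} of each monomial x^k gives [2/(k+1) if k even, 0 if k odd]. Integrating term-by-term (or equivalently evaluating the antiderivative F(x) = x^5/5 - x^4/4 - 3*x^3 + 7*x^2/2 + 6*x at the endpoints):
  F(1) − F(−1) = 129/20 − (1/20) = 32/5.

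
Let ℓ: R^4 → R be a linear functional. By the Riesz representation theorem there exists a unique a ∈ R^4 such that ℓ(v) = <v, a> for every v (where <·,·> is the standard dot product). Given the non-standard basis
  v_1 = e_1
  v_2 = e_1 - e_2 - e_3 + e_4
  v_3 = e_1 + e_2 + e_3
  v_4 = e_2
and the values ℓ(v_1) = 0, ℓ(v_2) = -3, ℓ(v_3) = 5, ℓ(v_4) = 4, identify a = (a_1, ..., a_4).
a = (0, 4, 1, 2)

Write a = (a_1, ..., a_4) in the standard basis. For each basis vector v_i, ℓ(v_i) = <v_i, a> is a linear equation in the a_j's. Collect the n equations into a matrix system V a = ℓ, where row i of V is v_i (expressed in the standard basis). Since V is invertible (lower-triangular with 1s on the diagonal, up to permutation), solve by back-substitution:
  V =
[[1, 0, 0, 0],
 [1, -1, -1, 1],
 [1, 1, 1, 0],
 [0, 1, 0, 0]]
  V a = (0, -3, 5, 4)
Solving gives a = (0, 4, 1, 2).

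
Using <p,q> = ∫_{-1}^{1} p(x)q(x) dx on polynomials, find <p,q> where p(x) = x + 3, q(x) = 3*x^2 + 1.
<p,q> = 12

Expand the product: p(x)·q(x) = 3*x^3 + 9*x^2 + x + 3.
∫_{-1}^{1} of each monomial x^k gives [2/(k+1) if k even, 0 if k odd]. Integrating term-by-term (or equivalently evaluating the antiderivative F(x) = 3*x^4/4 + 3*x^3 + x^2/2 + 3*x at the endpoints):
  F(1) − F(−1) = 29/4 − (-19/4) = 12.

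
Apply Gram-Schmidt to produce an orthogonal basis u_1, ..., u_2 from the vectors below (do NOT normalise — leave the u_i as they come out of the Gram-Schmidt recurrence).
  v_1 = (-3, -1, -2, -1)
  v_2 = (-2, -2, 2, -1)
Orthogonal basis:
  u_1 = (-3, -1, -2, -1)
  u_2 = (-1, -5/3, 8/3, -2/3)

Apply the Gram-Schmidt recurrence
  u_1 = v_1
  u_i = v_i − Σ_{j<i} ((v_i · u_j) / (u_j · u_j)) · u_j.

Step by step this gives:
  u_1 = (-3, -1, -2, -1)
  u_2 = (-1, -5/3, 8/3, -2/3)

Orthogonality check:
  u_2 · u_1 = 0 (should be 0)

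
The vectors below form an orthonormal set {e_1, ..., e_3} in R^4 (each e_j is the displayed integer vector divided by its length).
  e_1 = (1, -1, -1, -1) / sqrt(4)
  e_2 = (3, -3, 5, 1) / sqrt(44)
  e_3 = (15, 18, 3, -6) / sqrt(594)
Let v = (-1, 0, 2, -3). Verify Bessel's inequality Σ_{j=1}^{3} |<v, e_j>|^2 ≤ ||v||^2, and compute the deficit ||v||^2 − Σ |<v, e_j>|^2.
Σ |<v, e_j>|^2 = 1/2; ||v||^2 = 14; deficit = 27/2

Write each e_j = u_j / sqrt(<u_j, u_j>) where u_j is the displayed integer vector. Then <v, e_j> = <v, u_j> / sqrt(<u_j, u_j>), so |<v, e_j>|^2 = <v, u_j>^2 / <u_j, u_j>.
Coefficients: <v, e_1> = 0/sqrt(4), <v, e_2> = 4/sqrt(44), <v, e_3> = 9/sqrt(594).
Square and sum: Σ |<v, e_j>|^2 = 1/2.
Compute ||v||^2 = v·v = 14.
Deficit = 14 − 1/2 = 27/2 ≥ 0, confirming Bessel's inequality. (The deficit equals ||v − Σ <v,e_j> e_j||^2, the squared distance from v to span{e_j}.)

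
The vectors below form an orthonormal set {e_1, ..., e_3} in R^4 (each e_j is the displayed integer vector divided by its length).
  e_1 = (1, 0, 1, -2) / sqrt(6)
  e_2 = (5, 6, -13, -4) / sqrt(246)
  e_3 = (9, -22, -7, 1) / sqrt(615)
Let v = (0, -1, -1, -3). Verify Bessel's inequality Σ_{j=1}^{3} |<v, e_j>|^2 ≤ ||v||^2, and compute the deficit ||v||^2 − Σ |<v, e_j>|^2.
Σ |<v, e_j>|^2 = 101/15; ||v||^2 = 11; deficit = 64/15

Write each e_j = u_j / sqrt(<u_j, u_j>) where u_j is the displayed integer vector. Then <v, e_j> = <v, u_j> / sqrt(<u_j, u_j>), so |<v, e_j>|^2 = <v, u_j>^2 / <u_j, u_j>.
Coefficients: <v, e_1> = 5/sqrt(6), <v, e_2> = 19/sqrt(246), <v, e_3> = 26/sqrt(615).
Square and sum: Σ |<v, e_j>|^2 = 101/15.
Compute ||v||^2 = v·v = 11.
Deficit = 11 − 101/15 = 64/15 ≥ 0, confirming Bessel's inequality. (The deficit equals ||v − Σ <v,e_j> e_j||^2, the squared distance from v to span{e_j}.)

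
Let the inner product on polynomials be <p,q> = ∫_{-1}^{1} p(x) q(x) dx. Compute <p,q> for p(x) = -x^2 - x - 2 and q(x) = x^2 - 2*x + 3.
<p,q> = -72/5

Expand the product: p(x)·q(x) = -x^4 + x^3 - 3*x^2 + x - 6.
∫_{-1}^{1} of each monomial x^k gives [2/(k+1) if k even, 0 if k odd]. Integrating term-by-term (or equivalently evaluating the antiderivative F(x) = -x^5/5 + x^4/4 - x^3 + x^2/2 - 6*x at the endpoints):
  F(1) − F(−1) = -129/20 − (159/20) = -72/5.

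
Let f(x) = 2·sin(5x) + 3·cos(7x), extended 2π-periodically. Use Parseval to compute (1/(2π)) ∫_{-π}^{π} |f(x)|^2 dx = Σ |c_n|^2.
Σ |c_n|^2 = 13/2

Expand |f|^2 and use orthogonality of {sin(nx), cos(mx)} on [-π, π]:
  ∫_{-π}^{π} sin(nx)^2 dx = π, ∫ cos(mx)^2 dx = π, and cross terms integrate to 0.
So ∫_{-π}^{π} f(x)^2 dx = 2^2 · π + 3^2 · π = (4 + 9)π.
Divide by 2π: (4 + 9)/2 = 13/2.
By Parseval, this equals Σ |c_n|^2.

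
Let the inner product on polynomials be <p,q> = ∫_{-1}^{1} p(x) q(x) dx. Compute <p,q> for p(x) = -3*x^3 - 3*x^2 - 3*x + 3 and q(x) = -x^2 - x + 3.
<p,q> = 72/5

Expand the product: p(x)·q(x) = 3*x^5 + 6*x^4 - 3*x^3 - 9*x^2 - 12*x + 9.
∫_{-1}^{1} of each monomial x^k gives [2/(k+1) if k even, 0 if k odd]. Integrating term-by-term (or equivalently evaluating the antiderivative F(x) = x^6/2 + 6*x^5/5 - 3*x^4/4 - 3*x^3 - 6*x^2 + 9*x at the endpoints):
  F(1) − F(−1) = 19/20 − (-269/20) = 72/5.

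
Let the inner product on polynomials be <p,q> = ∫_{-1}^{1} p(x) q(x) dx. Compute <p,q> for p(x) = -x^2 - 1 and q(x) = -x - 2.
<p,q> = 16/3

Expand the product: p(x)·q(x) = x^3 + 2*x^2 + x + 2.
∫_{-1}^{1} of each monomial x^k gives [2/(k+1) if k even, 0 if k odd]. Integrating term-by-term (or equivalently evaluating the antiderivative F(x) = x^4/4 + 2*x^3/3 + x^2/2 + 2*x at the endpoints):
  F(1) − F(−1) = 41/12 − (-23/12) = 16/3.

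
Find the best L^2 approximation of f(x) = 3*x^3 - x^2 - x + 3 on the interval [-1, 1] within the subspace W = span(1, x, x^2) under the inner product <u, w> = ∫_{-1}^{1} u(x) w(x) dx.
g(x) = -x^2 + 4*x/5 + 3

The best approximation g ∈ W is the orthogonal projection of f onto W. Writing g = a_0 + a_1 x + a_2 x^2, the coefficients solve the normal equations G · a = b where
  G_{ij} = <φ_i, φ_j> and b_i = <f, φ_i>, with φ_0 = 1, φ_1 = x, φ_2 = x^2.
G =
  [2, 0, 2/3]
  [0, 2/3, 0]
  [2/3, 0, 2/5],
b = (16/3, 8/15, 8/5).
Solving gives a_0 = 3, a_1 = 4/5, a_2 = -1, so
  g(x) = -x^2 + 4*x/5 + 3.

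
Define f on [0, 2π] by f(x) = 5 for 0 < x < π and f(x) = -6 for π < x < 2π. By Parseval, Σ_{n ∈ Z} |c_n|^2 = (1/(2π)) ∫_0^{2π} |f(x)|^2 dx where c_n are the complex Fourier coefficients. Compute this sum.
Σ |c_n|^2 = 61/2

Parseval equates the L^2 energy of f (normalised by 1/(2π)) with the ℓ^2 sum of its Fourier coefficients: (1/(2π)) ∫_0^{2π} |f|^2 = Σ |c_n|^2.
Compute the left side: (1/(2π)) [∫_0^π 5^2 dx + ∫_π^{2π} (-6)^2 dx] = (1/(2π)) · (25π + 36π) = (25 + 36)/2 = 61/2.
So Σ_{n ∈ Z} |c_n|^2 = 61/2.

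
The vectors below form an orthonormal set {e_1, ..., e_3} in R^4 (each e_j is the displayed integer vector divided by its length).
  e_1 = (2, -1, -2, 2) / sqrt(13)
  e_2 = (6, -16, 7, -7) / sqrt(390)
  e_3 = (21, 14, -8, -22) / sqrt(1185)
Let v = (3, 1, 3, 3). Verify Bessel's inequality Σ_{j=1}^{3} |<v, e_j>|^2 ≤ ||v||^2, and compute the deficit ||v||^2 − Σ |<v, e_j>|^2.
Σ |<v, e_j>|^2 = 164/79; ||v||^2 = 28; deficit = 2048/79

Write each e_j = u_j / sqrt(<u_j, u_j>) where u_j is the displayed integer vector. Then <v, e_j> = <v, u_j> / sqrt(<u_j, u_j>), so |<v, e_j>|^2 = <v, u_j>^2 / <u_j, u_j>.
Coefficients: <v, e_1> = 5/sqrt(13), <v, e_2> = 2/sqrt(390), <v, e_3> = -13/sqrt(1185).
Square and sum: Σ |<v, e_j>|^2 = 164/79.
Compute ||v||^2 = v·v = 28.
Deficit = 28 − 164/79 = 2048/79 ≥ 0, confirming Bessel's inequality. (The deficit equals ||v − Σ <v,e_j> e_j||^2, the squared distance from v to span{e_j}.)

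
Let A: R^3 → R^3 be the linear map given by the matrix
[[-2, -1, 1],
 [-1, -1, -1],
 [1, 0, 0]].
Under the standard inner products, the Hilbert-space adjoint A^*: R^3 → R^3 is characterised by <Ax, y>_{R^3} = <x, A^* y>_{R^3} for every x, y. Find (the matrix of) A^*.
A^* = A^T =
[[-2, -1, 1],
 [-1, -1, 0],
 [1, -1, 0]]

For real matrices with standard dot products, the defining identity <Ax, y> = <x, A^* y> gives (Ax)^T y = x^T (A^*) y, i.e. x^T A^T y = x^T (A^*) y. Since this holds for all x, y, we must have A^* = A^T. Therefore
A^* =
[[-2, -1, 1],
 [-1, -1, 0],
 [1, -1, 0]].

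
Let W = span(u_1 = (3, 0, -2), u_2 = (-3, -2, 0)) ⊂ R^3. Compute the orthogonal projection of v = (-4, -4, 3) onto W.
proj_W(v) = (-57/11, -49/22, 27/22)

Set up U = [u_1 | ... | u_2] ∈ R^(3×2). The projector onto W = col(U) is P = U (U^T U)^(-1) U^T.
Compute U^T U =
  [13, -9]
  [-9, 13],
and U^T v = (-18, 20).
Solve U^T U · c = U^T v for the coefficients: c = (-27/44, 49/44). The projection is proj_W(v) = U c.
Check: (v - proj_W(v)) · u_1 = 0  (should be 0).
Check: (v - proj_W(v)) · u_2 = 0  (should be 0).
Result: proj_W(v) = (-57/11, -49/22, 27/22).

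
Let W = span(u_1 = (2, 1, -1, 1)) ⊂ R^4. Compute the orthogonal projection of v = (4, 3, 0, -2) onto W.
proj_W(v) = (18/7, 9/7, -9/7, 9/7)

Set up U = [u_1 | ... | u_1] ∈ R^(4×1). The projector onto W = col(U) is P = U (U^T U)^(-1) U^T.
Compute U^T U =
  [7],
and U^T v = (9).
Solve U^T U · c = U^T v for the coefficients: c = (9/7). The projection is proj_W(v) = U c.
Check: (v - proj_W(v)) · u_1 = 0  (should be 0).
Result: proj_W(v) = (18/7, 9/7, -9/7, 9/7).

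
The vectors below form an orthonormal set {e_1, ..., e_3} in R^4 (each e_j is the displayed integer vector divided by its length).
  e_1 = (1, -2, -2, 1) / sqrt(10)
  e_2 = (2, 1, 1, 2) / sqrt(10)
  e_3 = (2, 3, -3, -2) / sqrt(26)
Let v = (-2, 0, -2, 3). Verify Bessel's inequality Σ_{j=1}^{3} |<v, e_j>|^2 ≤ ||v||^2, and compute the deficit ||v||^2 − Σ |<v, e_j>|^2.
Σ |<v, e_j>|^2 = 81/26; ||v||^2 = 17; deficit = 361/26

Write each e_j = u_j / sqrt(<u_j, u_j>) where u_j is the displayed integer vector. Then <v, e_j> = <v, u_j> / sqrt(<u_j, u_j>), so |<v, e_j>|^2 = <v, u_j>^2 / <u_j, u_j>.
Coefficients: <v, e_1> = 5/sqrt(10), <v, e_2> = 0/sqrt(10), <v, e_3> = -4/sqrt(26).
Square and sum: Σ |<v, e_j>|^2 = 81/26.
Compute ||v||^2 = v·v = 17.
Deficit = 17 − 81/26 = 361/26 ≥ 0, confirming Bessel's inequality. (The deficit equals ||v − Σ <v,e_j> e_j||^2, the squared distance from v to span{e_j}.)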